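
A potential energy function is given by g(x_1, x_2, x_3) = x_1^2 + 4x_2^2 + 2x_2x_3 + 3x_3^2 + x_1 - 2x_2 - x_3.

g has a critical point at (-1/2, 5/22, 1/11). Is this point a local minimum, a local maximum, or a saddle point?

local minimum

The Hessian is constant: H = [[2, 0, 0], [0, 8, 2], [0, 2, 6]].
Leading principal minors: Δ₁ = 2, Δ₂ = 16, Δ₃ = 88.
All leading minors are positive, so H is positive definite: a local minimum.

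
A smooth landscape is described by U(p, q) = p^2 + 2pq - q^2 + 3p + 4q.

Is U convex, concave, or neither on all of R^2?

U is quadratic, so its Hessian is the constant matrix H = [[2, 2], [2, -2]].
det(H) = -8, tr(H) = 0.
det(H) < 0, so H is indefinite: neither convex nor concave.

neither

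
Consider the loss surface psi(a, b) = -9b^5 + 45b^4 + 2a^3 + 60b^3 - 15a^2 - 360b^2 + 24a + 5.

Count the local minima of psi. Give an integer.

2

psi separates as a function of a plus a function of b, so ∇psi=0 decouples.
∂psi/∂a = 6(a - 4)(a - 1) = 0 at a ∈ {1, 4}; ∂psi/∂b = -45b(b - 4)(b - 2)(b + 2) = 0 at b ∈ {-2, 0, 2, 4}.
The Hessian is diagonal: diag(psi_aa, psi_bb). Second derivatives: psi_aa(1)=-18, psi_aa(4)=18; psi_bb(-2)=2160, psi_bb(0)=-720, psi_bb(2)=720, psi_bb(4)=-2160.
Local minima occur where both diagonal entries positive: (4, -2), (4, 2). Count: 2.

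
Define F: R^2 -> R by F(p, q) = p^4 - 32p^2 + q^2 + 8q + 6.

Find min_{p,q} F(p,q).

-266

F(p,q) separates as A(p) + B(q) + 6, so its minimum is min A + min B + 6.
A'(p) = 4p(p - 4)(p + 4) vanishes at p ∈ {-4, 0, 4}; B'(q) = 2q + 8 vanishes at q ∈ {-4}.
Local minima of A (where A''>0): A(-4)=-256, A(4)=-256. Local minima of B: B(-4)=-16.
So the global minimum of F is A(-4) + B(-4) + 6 = -256 − 16 + 6 = -266, attained at (-4, -4).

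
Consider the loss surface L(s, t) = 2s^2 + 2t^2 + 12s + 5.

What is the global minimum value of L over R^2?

L(s,t) separates as P(s) + Q(t) + 5, so its minimum is min P + min Q + 5.
P'(s) = 4s + 12 vanishes at s ∈ {-3}; Q'(t) = 4t vanishes at t ∈ {0}.
Local minima of P (where P''>0): P(-3)=-18. Local minima of Q: Q(0)=0.
So the global minimum of L is P(-3) + Q(0) + 5 = -18 + 0 + 5 = -13, attained at (-3, 0).

-13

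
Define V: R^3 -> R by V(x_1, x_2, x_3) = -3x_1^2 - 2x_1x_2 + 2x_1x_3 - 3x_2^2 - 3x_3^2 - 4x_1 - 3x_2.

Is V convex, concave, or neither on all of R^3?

V is quadratic, so its Hessian is the constant matrix H = [[-6, -2, 2], [-2, -6, 0], [2, 0, -6]].
Leading principal minors: -6, 32, -168.
Signs alternate −, +, − ⇒ H ≺ 0 ⇒ concave.

concave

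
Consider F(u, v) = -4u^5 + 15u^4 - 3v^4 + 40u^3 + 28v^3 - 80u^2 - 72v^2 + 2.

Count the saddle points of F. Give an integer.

6

F separates as a function of u plus a function of v, so ∇F=0 decouples.
∂F/∂u = -20u(u - 4)(u - 1)(u + 2) = 0 at u ∈ {-2, 0, 1, 4}; ∂F/∂v = -12v(v - 4)(v - 3) = 0 at v ∈ {0, 3, 4}.
The Hessian is diagonal: diag(F_uu, F_vv). Second derivatives: F_uu(-2)=720, F_uu(0)=-160, F_uu(1)=180, F_uu(4)=-1440; F_vv(0)=-144, F_vv(3)=36, F_vv(4)=-48.
Saddle points occur where the two diagonal entries have opposite signs: (-2, 0), (-2, 4), (0, 3), (1, 0), (1, 4), (4, 3). Count: 6.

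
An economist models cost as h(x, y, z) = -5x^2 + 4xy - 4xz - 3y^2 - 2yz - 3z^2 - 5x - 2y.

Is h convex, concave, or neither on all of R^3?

concave

h is quadratic, so its Hessian is the constant matrix H = [[-10, 4, -4], [4, -6, -2], [-4, -2, -6]].
Leading principal minors: -10, 44, -64.
Signs alternate −, +, − ⇒ H ≺ 0 ⇒ concave.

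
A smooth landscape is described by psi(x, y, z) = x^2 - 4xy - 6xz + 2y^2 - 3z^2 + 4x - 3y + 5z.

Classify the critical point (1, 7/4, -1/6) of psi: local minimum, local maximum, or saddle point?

saddle point

The Hessian is constant: H = [[2, -4, -6], [-4, 4, 0], [-6, 0, -6]].
Leading principal minors: Δ₁ = 2, Δ₂ = -8, Δ₃ = -96.
The minors fit neither the all-positive nor the alternating-sign pattern, so H is indefinite: a saddle point.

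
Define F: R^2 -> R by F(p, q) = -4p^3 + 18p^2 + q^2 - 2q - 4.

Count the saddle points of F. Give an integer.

F separates as a function of p plus a function of q, so ∇F=0 decouples.
∂F/∂p = -12p(p - 3) = 0 at p ∈ {0, 3}; ∂F/∂q = 2(q - 1) = 0 at q ∈ {1}.
The Hessian is diagonal: diag(F_pp, F_qq). Second derivatives: F_pp(0)=36, F_pp(3)=-36; F_qq(1)=2.
Saddle points occur where the two diagonal entries have opposite signs: (3, 1). Count: 1.

1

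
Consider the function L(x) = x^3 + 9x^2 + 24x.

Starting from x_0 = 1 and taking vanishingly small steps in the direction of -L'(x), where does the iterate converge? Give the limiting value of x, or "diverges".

L'(x) = 3(x + 2)(x + 4), so L'(1) = 45.
Gradient descent moves in the -L' direction, i.e. x is decreasing.
The nearest critical point in that direction is x = -2, where L'' = 6 > 0 (a local minimum). The iterate converges there.

-2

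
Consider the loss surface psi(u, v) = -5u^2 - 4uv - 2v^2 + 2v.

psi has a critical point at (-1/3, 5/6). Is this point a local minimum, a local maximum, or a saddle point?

The Hessian of psi is constant: H = [[-10, -4], [-4, -4]].
det(H) = (-10)·(-4) − (-4)² = 24.
det(H) > 0 and tr(H) = -14 < 0, so H is negative definite and the point is a local maximum.

local maximum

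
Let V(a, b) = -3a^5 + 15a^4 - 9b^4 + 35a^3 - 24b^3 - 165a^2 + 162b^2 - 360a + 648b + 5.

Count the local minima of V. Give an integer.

2

V separates as a function of a plus a function of b, so ∇V=0 decouples.
∂V/∂a = -15(a - 4)(a - 3)(a + 1)(a + 2) = 0 at a ∈ {-2, -1, 3, 4}; ∂V/∂b = -36(b - 3)(b + 2)(b + 3) = 0 at b ∈ {-3, -2, 3}.
The Hessian is diagonal: diag(V_aa, V_bb). Second derivatives: V_aa(-2)=450, V_aa(-1)=-300, V_aa(3)=300, V_aa(4)=-450; V_bb(-3)=-216, V_bb(-2)=180, V_bb(3)=-1080.
Local minima occur where both diagonal entries positive: (-2, -2), (3, -2). Count: 2.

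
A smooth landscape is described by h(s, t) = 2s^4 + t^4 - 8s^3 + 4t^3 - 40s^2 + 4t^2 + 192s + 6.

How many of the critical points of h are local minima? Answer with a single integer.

4

h separates as a function of s plus a function of t, so ∇h=0 decouples.
∂h/∂s = 8(s - 4)(s - 2)(s + 3) = 0 at s ∈ {-3, 2, 4}; ∂h/∂t = 4t(t + 1)(t + 2) = 0 at t ∈ {-2, -1, 0}.
The Hessian is diagonal: diag(h_ss, h_tt). Second derivatives: h_ss(-3)=280, h_ss(2)=-80, h_ss(4)=112; h_tt(-2)=8, h_tt(-1)=-4, h_tt(0)=8.
Local minima occur where both diagonal entries positive: (-3, -2), (-3, 0), (4, -2), (4, 0). Count: 4.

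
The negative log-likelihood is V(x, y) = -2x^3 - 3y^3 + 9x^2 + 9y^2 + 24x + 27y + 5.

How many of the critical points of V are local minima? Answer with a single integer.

V separates as a function of x plus a function of y, so ∇V=0 decouples.
∂V/∂x = -6(x - 4)(x + 1) = 0 at x ∈ {-1, 4}; ∂V/∂y = -9(y - 3)(y + 1) = 0 at y ∈ {-1, 3}.
The Hessian is diagonal: diag(V_xx, V_yy). Second derivatives: V_xx(-1)=30, V_xx(4)=-30; V_yy(-1)=36, V_yy(3)=-36.
Local minima occur where both diagonal entries positive: (-1, -1). Count: 1.

1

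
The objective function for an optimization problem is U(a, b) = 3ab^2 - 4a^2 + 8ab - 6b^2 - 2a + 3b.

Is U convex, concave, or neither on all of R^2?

neither

The term 3ab^2 is cubic, so the Hessian is not constant.
∂²U/∂b² = 6a - 12, which takes both signs as a varies (negative for sufficiently negative a). A diagonal entry of the Hessian changing sign means the Hessian is neither positive- nor negative-semidefinite on all of R^2.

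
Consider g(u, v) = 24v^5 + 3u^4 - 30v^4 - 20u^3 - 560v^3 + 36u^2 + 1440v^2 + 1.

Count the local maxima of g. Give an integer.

2

g separates as a function of u plus a function of v, so ∇g=0 decouples.
∂g/∂u = 12u(u - 3)(u - 2) = 0 at u ∈ {0, 2, 3}; ∂g/∂v = 120v(v - 3)(v - 2)(v + 4) = 0 at v ∈ {-4, 0, 2, 3}.
The Hessian is diagonal: diag(g_uu, g_vv). Second derivatives: g_uu(0)=72, g_uu(2)=-24, g_uu(3)=36; g_vv(-4)=-20160, g_vv(0)=2880, g_vv(2)=-1440, g_vv(3)=2520.
Local maxima occur where both diagonal entries negative: (2, -4), (2, 2). Count: 2.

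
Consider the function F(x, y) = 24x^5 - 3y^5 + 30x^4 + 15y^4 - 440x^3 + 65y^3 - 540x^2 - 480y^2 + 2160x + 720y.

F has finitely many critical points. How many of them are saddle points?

8

F separates as a function of x plus a function of y, so ∇F=0 decouples.
∂F/∂x = 120(x - 3)(x - 1)(x + 2)(x + 3) = 0 at x ∈ {-3, -2, 1, 3}; ∂F/∂y = -15(y - 4)(y - 3)(y - 1)(y + 4) = 0 at y ∈ {-4, 1, 3, 4}.
The Hessian is diagonal: diag(F_xx, F_yy). Second derivatives: F_xx(-3)=-2880, F_xx(-2)=1800, F_xx(1)=-2880, F_xx(3)=7200; F_yy(-4)=4200, F_yy(1)=-450, F_yy(3)=210, F_yy(4)=-360.
Saddle points occur where the two diagonal entries have opposite signs: (-3, -4), (-3, 3), (-2, 1), (-2, 4), (1, -4), (1, 3), (3, 1), (3, 4). Count: 8.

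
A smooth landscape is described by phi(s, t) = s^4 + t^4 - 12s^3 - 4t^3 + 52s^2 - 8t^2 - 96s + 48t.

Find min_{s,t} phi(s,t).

-144

phi(s,t) separates as P(s) + Q(t), so its minimum is min P + min Q.
P'(s) = 4(s - 4)(s - 3)(s - 2) vanishes at s ∈ {2, 3, 4}; Q'(t) = 4(t - 3)(t - 2)(t + 2) vanishes at t ∈ {-2, 2, 3}.
Local minima of P (where P''>0): P(2)=-64, P(4)=-64. Local minima of Q: Q(-2)=-80, Q(3)=45.
So the global minimum of phi is P(2) + Q(-2) = -64 − 80 = -144, attained at (2, -2).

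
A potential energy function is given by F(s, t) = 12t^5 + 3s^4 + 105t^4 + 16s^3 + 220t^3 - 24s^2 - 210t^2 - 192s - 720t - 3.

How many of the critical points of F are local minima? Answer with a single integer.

F separates as a function of s plus a function of t, so ∇F=0 decouples.
∂F/∂s = 12(s - 2)(s + 2)(s + 4) = 0 at s ∈ {-4, -2, 2}; ∂F/∂t = 60(t - 1)(t + 1)(t + 3)(t + 4) = 0 at t ∈ {-4, -3, -1, 1}.
The Hessian is diagonal: diag(F_ss, F_tt). Second derivatives: F_ss(-4)=144, F_ss(-2)=-96, F_ss(2)=288; F_tt(-4)=-900, F_tt(-3)=480, F_tt(-1)=-720, F_tt(1)=2400.
Local minima occur where both diagonal entries positive: (-4, -3), (-4, 1), (2, -3), (2, 1). Count: 4.

4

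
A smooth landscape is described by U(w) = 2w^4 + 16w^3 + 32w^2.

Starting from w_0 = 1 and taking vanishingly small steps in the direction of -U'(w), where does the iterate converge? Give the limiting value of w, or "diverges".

U'(w) = 8w(w + 2)(w + 4), so U'(1) = 120.
Gradient descent moves in the -U' direction, i.e. w is decreasing.
The nearest critical point in that direction is w = 0, where U'' = 64 > 0 (a local minimum). The iterate converges there.

0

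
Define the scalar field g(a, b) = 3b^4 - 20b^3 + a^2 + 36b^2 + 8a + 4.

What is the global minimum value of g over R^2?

g(a,b) separates as P(a) + Q(b) + 4, so its minimum is min P + min Q + 4.
P'(a) = 2a + 8 vanishes at a ∈ {-4}; Q'(b) = 12b(b - 3)(b - 2) vanishes at b ∈ {0, 2, 3}.
Local minima of P (where P''>0): P(-4)=-16. Local minima of Q: Q(0)=0, Q(3)=27.
So the global minimum of g is P(-4) + Q(0) + 4 = -16 + 0 + 4 = -12, attained at (-4, 0).

-12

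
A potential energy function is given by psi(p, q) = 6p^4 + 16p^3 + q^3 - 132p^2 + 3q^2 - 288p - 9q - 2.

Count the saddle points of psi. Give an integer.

psi separates as a function of p plus a function of q, so ∇psi=0 decouples.
∂psi/∂p = 24(p - 3)(p + 1)(p + 4) = 0 at p ∈ {-4, -1, 3}; ∂psi/∂q = 3(q - 1)(q + 3) = 0 at q ∈ {-3, 1}.
The Hessian is diagonal: diag(psi_pp, psi_qq). Second derivatives: psi_pp(-4)=504, psi_pp(-1)=-288, psi_pp(3)=672; psi_qq(-3)=-12, psi_qq(1)=12.
Saddle points occur where the two diagonal entries have opposite signs: (-4, -3), (-1, 1), (3, -3). Count: 3.

3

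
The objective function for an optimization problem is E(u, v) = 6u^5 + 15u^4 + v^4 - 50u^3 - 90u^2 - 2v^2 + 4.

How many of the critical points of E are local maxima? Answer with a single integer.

2

E separates as a function of u plus a function of v, so ∇E=0 decouples.
∂E/∂u = 30u(u - 2)(u + 1)(u + 3) = 0 at u ∈ {-3, -1, 0, 2}; ∂E/∂v = 4v(v - 1)(v + 1) = 0 at v ∈ {-1, 0, 1}.
The Hessian is diagonal: diag(E_uu, E_vv). Second derivatives: E_uu(-3)=-900, E_uu(-1)=180, E_uu(0)=-180, E_uu(2)=900; E_vv(-1)=8, E_vv(0)=-4, E_vv(1)=8.
Local maxima occur where both diagonal entries negative: (-3, 0), (0, 0). Count: 2.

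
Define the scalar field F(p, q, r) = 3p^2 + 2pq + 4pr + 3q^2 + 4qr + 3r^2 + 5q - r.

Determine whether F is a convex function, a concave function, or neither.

F is quadratic, so its Hessian is the constant matrix H = [[6, 2, 4], [2, 6, 4], [4, 4, 6]].
Leading principal minors: 6, 32, 64.
All positive ⇒ H ≻ 0 ⇒ convex.

convex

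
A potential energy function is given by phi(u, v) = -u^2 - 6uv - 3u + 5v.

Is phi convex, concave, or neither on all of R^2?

phi is quadratic, so its Hessian is the constant matrix H = [[-2, -6], [-6, 0]].
det(H) = -36, tr(H) = -2.
det(H) < 0, so H is indefinite: neither convex nor concave.

neither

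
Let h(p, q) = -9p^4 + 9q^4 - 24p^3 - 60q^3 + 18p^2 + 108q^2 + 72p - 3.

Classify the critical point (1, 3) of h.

The mixed partial ∂²h/∂p∂q is 0, so the Hessian at any point is diag(h_pp, h_qq) = diag(36(-3p^2 - 4p + 1), 36(3q^2 - 10q + 6)).
At (1, 3): H = diag(-216, 108).
The eigenvalues have opposite signs, so H is indefinite: a saddle point.

saddle point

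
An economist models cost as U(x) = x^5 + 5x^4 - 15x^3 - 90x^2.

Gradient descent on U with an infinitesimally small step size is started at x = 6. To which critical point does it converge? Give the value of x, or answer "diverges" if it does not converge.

3

U'(x) = 5x(x - 3)(x + 3)(x + 4), so U'(6) = 8100.
Gradient descent moves in the -U' direction, i.e. x is decreasing.
The nearest critical point in that direction is x = 3, where U'' = 630 > 0 (a local minimum). The iterate converges there.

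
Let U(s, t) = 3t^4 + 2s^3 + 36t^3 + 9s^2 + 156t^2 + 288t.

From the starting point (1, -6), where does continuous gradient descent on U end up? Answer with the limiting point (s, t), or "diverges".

(0, -4)

U is separable, so gradient descent decouples: s follows -∂U/∂s, t follows -∂U/∂t.
∂U/∂s = 6s(s + 3); at s=1 this is 24, so s decreases.
∂U/∂t = 12(t + 2)(t + 3)(t + 4); at t=-6 this is -288, so t increases.
s converges to its nearest critical value 0 (a local min of the s-part); t converges to -4. The iterate converges to (0, -4).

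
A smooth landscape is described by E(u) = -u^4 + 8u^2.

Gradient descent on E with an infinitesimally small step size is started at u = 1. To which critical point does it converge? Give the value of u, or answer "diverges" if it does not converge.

0

E'(u) = -4u(u - 2)(u + 2), so E'(1) = 12.
Gradient descent moves in the -E' direction, i.e. u is decreasing.
The nearest critical point in that direction is u = 0, where E'' = 16 > 0 (a local minimum). The iterate converges there.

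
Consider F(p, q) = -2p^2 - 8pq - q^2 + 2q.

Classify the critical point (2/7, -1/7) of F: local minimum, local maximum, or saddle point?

saddle point

The Hessian of F is constant: H = [[-4, -8], [-8, -2]].
det(H) = (-4)·(-2) − (-8)² = -56.
Since det(H) < 0, H is indefinite and the critical point is a saddle point.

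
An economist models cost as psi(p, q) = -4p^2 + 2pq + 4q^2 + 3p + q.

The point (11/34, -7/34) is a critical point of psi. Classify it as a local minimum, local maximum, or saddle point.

saddle point

The Hessian of psi is constant: H = [[-8, 2], [2, 8]].
det(H) = (-8)·8 − 2² = -68.
Since det(H) < 0, H is indefinite and the critical point is a saddle point.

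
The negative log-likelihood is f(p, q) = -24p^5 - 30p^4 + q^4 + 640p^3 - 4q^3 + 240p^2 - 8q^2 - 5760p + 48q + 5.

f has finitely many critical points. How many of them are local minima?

4

f separates as a function of p plus a function of q, so ∇f=0 decouples.
∂f/∂p = -120(p - 3)(p - 2)(p + 2)(p + 4) = 0 at p ∈ {-4, -2, 2, 3}; ∂f/∂q = 4(q - 3)(q - 2)(q + 2) = 0 at q ∈ {-2, 2, 3}.
The Hessian is diagonal: diag(f_pp, f_qq). Second derivatives: f_pp(-4)=10080, f_pp(-2)=-4800, f_pp(2)=2880, f_pp(3)=-4200; f_qq(-2)=80, f_qq(2)=-16, f_qq(3)=20.
Local minima occur where both diagonal entries positive: (-4, -2), (-4, 3), (2, -2), (2, 3). Count: 4.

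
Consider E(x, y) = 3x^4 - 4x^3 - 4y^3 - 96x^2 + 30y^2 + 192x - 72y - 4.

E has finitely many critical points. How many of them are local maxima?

1

E separates as a function of x plus a function of y, so ∇E=0 decouples.
∂E/∂x = 12(x - 4)(x - 1)(x + 4) = 0 at x ∈ {-4, 1, 4}; ∂E/∂y = -12(y - 3)(y - 2) = 0 at y ∈ {2, 3}.
The Hessian is diagonal: diag(E_xx, E_yy). Second derivatives: E_xx(-4)=480, E_xx(1)=-180, E_xx(4)=288; E_yy(2)=12, E_yy(3)=-12.
Local maxima occur where both diagonal entries negative: (1, 3). Count: 1.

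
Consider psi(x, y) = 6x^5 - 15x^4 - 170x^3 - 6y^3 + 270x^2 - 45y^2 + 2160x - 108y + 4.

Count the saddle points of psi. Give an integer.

psi separates as a function of x plus a function of y, so ∇psi=0 decouples.
∂psi/∂x = 30(x - 4)(x - 3)(x + 2)(x + 3) = 0 at x ∈ {-3, -2, 3, 4}; ∂psi/∂y = -18(y + 2)(y + 3) = 0 at y ∈ {-3, -2}.
The Hessian is diagonal: diag(psi_xx, psi_yy). Second derivatives: psi_xx(-3)=-1260, psi_xx(-2)=900, psi_xx(3)=-900, psi_xx(4)=1260; psi_yy(-3)=18, psi_yy(-2)=-18.
Saddle points occur where the two diagonal entries have opposite signs: (-3, -3), (-2, -2), (3, -3), (4, -2). Count: 4.

4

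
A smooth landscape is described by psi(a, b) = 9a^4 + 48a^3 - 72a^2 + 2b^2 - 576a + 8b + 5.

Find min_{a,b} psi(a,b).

-915

psi(a,b) separates as P(a) + Q(b) + 5, so its minimum is min P + min Q + 5.
P'(a) = 36(a - 2)(a + 2)(a + 4) vanishes at a ∈ {-4, -2, 2}; Q'(b) = 4b + 8 vanishes at b ∈ {-2}.
Local minima of P (where P''>0): P(-4)=384, P(2)=-912. Local minima of Q: Q(-2)=-8.
So the global minimum of psi is P(2) + Q(-2) + 5 = -912 − 8 + 5 = -915, attained at (2, -2).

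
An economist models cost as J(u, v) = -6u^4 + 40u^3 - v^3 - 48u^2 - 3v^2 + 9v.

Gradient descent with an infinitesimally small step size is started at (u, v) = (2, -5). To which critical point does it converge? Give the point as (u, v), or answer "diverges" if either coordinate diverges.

(1, -3)

J is separable, so gradient descent decouples: u follows -∂J/∂u, v follows -∂J/∂v.
∂J/∂u = -24u(u - 4)(u - 1); at u=2 this is 96, so u decreases.
∂J/∂v = -3(v - 1)(v + 3); at v=-5 this is -36, so v increases.
u converges to its nearest critical value 1 (a local min of the u-part); v converges to -3. The iterate converges to (1, -3).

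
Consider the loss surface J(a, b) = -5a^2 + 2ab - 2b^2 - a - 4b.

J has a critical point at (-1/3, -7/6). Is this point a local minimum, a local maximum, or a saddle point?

The Hessian of J is constant: H = [[-10, 2], [2, -4]].
det(H) = (-10)·(-4) − 2² = 36.
det(H) > 0 and tr(H) = -14 < 0, so H is negative definite and the point is a local maximum.

local maximum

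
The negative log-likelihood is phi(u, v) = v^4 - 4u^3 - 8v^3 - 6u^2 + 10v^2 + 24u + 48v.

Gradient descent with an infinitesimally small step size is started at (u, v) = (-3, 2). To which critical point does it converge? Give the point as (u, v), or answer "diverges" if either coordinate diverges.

phi is separable, so gradient descent decouples: u follows -∂phi/∂u, v follows -∂phi/∂v.
∂phi/∂u = -12(u - 1)(u + 2); at u=-3 this is -48, so u increases.
∂phi/∂v = 4(v - 4)(v - 3)(v + 1); at v=2 this is 24, so v decreases.
u converges to its nearest critical value -2 (a local min of the u-part); v converges to -1. The iterate converges to (-2, -1).

(-2, -1)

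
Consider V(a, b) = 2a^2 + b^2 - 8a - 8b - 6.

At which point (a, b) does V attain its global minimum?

V(a,b) separates as P(a) + Q(b) − 6, so its minimum is min P + min Q − 6.
P'(a) = 4a - 8 vanishes at a ∈ {2}; Q'(b) = 2b - 8 vanishes at b ∈ {4}.
Local minima of P (where P''>0): P(2)=-8. Local minima of Q: Q(4)=-16.
So the global minimum of V is P(2) + Q(4) − 6 = -8 − 16 − 6 = -30, attained at (2, 4).

(2, 4)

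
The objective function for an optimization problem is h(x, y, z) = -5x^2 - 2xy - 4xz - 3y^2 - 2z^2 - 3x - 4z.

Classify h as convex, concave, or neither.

concave

h is quadratic, so its Hessian is the constant matrix H = [[-10, -2, -4], [-2, -6, 0], [-4, 0, -4]].
Leading principal minors: -10, 56, -128.
Signs alternate −, +, − ⇒ H ≺ 0 ⇒ concave.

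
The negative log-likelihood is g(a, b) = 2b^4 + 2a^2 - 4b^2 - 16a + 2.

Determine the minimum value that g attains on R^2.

-32

g(a,b) separates as P(a) + Q(b) + 2, so its minimum is min P + min Q + 2.
P'(a) = 4a - 16 vanishes at a ∈ {4}; Q'(b) = 8b(b - 1)(b + 1) vanishes at b ∈ {-1, 0, 1}.
Local minima of P (where P''>0): P(4)=-32. Local minima of Q: Q(-1)=-2, Q(1)=-2.
So the global minimum of g is P(4) + Q(-1) + 2 = -32 − 2 + 2 = -32, attained at (4, -1).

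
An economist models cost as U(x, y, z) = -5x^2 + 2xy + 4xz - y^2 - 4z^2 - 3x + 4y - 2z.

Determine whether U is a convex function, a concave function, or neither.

U is quadratic, so its Hessian is the constant matrix H = [[-10, 2, 4], [2, -2, 0], [4, 0, -8]].
Leading principal minors: -10, 16, -96.
Signs alternate −, +, − ⇒ H ≺ 0 ⇒ concave.

concave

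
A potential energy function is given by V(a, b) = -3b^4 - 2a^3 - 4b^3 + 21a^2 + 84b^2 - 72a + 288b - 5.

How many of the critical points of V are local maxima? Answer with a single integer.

2

V separates as a function of a plus a function of b, so ∇V=0 decouples.
∂V/∂a = -6(a - 4)(a - 3) = 0 at a ∈ {3, 4}; ∂V/∂b = -12(b - 4)(b + 2)(b + 3) = 0 at b ∈ {-3, -2, 4}.
The Hessian is diagonal: diag(V_aa, V_bb). Second derivatives: V_aa(3)=6, V_aa(4)=-6; V_bb(-3)=-84, V_bb(-2)=72, V_bb(4)=-504.
Local maxima occur where both diagonal entries negative: (4, -3), (4, 4). Count: 2.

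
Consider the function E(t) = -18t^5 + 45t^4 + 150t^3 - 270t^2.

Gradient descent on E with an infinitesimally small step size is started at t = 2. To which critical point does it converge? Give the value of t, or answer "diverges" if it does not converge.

E'(t) = -90t(t - 3)(t - 1)(t + 2), so E'(2) = 720.
Gradient descent moves in the -E' direction, i.e. t is decreasing.
The nearest critical point in that direction is t = 1, where E'' = 540 > 0 (a local minimum). The iterate converges there.

1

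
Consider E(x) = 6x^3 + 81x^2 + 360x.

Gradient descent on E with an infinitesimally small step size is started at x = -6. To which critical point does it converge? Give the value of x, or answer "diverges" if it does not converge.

E'(x) = 18(x + 4)(x + 5), so E'(-6) = 36.
Gradient descent moves in the -E' direction, i.e. x is decreasing.
There is no critical point below x=-6, and E' keeps the same sign, so the iterate runs off to −∞.

diverges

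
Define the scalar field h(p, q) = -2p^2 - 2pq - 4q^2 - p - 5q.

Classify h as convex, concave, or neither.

concave

h is quadratic, so its Hessian is the constant matrix H = [[-4, -2], [-2, -8]].
det(H) = 28, tr(H) = -12.
det(H) > 0 and tr(H) < 0, so H is negative definite everywhere: concave.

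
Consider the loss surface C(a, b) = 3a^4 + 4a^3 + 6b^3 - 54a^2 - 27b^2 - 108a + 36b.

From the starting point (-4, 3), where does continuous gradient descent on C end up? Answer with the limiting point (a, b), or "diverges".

(-3, 2)

C is separable, so gradient descent decouples: a follows -∂C/∂a, b follows -∂C/∂b.
∂C/∂a = 12(a - 3)(a + 1)(a + 3); at a=-4 this is -252, so a increases.
∂C/∂b = 18(b - 2)(b - 1); at b=3 this is 36, so b decreases.
a converges to its nearest critical value -3 (a local min of the a-part); b converges to 2. The iterate converges to (-3, 2).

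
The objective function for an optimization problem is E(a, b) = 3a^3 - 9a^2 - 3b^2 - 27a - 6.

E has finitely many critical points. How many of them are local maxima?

1

E separates as a function of a plus a function of b, so ∇E=0 decouples.
∂E/∂a = 9(a - 3)(a + 1) = 0 at a ∈ {-1, 3}; ∂E/∂b = -6b = 0 at b ∈ {0}.
The Hessian is diagonal: diag(E_aa, E_bb). Second derivatives: E_aa(-1)=-36, E_aa(3)=36; E_bb(0)=-6.
Local maxima occur where both diagonal entries negative: (-1, 0). Count: 1.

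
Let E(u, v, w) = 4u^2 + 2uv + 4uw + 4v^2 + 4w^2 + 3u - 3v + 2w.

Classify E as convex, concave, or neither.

convex

E is quadratic, so its Hessian is the constant matrix H = [[8, 2, 4], [2, 8, 0], [4, 0, 8]].
Leading principal minors: 8, 60, 352.
All positive ⇒ H ≻ 0 ⇒ convex.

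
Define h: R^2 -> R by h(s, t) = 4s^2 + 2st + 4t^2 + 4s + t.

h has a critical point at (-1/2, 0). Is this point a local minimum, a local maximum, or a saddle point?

local minimum

The Hessian of h is constant: H = [[8, 2], [2, 8]].
det(H) = 8·8 − 2² = 60.
det(H) > 0 and tr(H) = 16 > 0, so H is positive definite and the point is a local minimum.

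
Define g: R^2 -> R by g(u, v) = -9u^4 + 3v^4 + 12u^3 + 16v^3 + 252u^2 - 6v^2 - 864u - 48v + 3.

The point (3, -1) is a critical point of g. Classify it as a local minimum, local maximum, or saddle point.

local maximum

The mixed partial ∂²g/∂u∂v is 0, so the Hessian at any point is diag(g_uu, g_vv) = diag(36(-3u^2 + 2u + 14), 12(3v^2 + 8v - 1)).
At (3, -1): H = diag(-252, -72).
Both eigenvalues are negative, so H is negative definite: a local maximum.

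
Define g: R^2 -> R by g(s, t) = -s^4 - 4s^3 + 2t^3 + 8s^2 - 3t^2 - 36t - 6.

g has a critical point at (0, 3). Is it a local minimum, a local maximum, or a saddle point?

local minimum

The mixed partial ∂²g/∂s∂t is 0, so the Hessian at any point is diag(g_ss, g_tt) = diag(4(-3s^2 - 6s + 4), 6(2t - 1)).
At (0, 3): H = diag(16, 30).
Both eigenvalues are positive, so H is positive definite: a local minimum.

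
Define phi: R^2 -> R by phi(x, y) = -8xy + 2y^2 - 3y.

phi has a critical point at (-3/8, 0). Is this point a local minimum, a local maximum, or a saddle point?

saddle point

The Hessian of phi is constant: H = [[0, -8], [-8, 4]].
det(H) = 0·4 − (-8)² = -64.
Since det(H) < 0, H is indefinite and the critical point is a saddle point.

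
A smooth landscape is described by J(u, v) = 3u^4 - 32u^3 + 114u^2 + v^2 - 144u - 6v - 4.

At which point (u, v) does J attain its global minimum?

J(u,v) separates as P(u) + Q(v) − 4, so its minimum is min P + min Q − 4.
P'(u) = 12(u - 4)(u - 3)(u - 1) vanishes at u ∈ {1, 3, 4}; Q'(v) = 2v - 6 vanishes at v ∈ {3}.
Local minima of P (where P''>0): P(1)=-59, P(4)=-32. Local minima of Q: Q(3)=-9.
So the global minimum of J is P(1) + Q(3) − 4 = -59 − 9 − 4 = -72, attained at (1, 3).

(1, 3)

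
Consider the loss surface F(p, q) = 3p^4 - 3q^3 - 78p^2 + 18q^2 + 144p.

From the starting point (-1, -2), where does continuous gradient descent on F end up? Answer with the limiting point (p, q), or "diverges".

F is separable, so gradient descent decouples: p follows -∂F/∂p, q follows -∂F/∂q.
∂F/∂p = 12(p - 3)(p - 1)(p + 4); at p=-1 this is 288, so p decreases.
∂F/∂q = -9q(q - 4); at q=-2 this is -108, so q increases.
p converges to its nearest critical value -4 (a local min of the p-part); q converges to 0. The iterate converges to (-4, 0).

(-4, 0)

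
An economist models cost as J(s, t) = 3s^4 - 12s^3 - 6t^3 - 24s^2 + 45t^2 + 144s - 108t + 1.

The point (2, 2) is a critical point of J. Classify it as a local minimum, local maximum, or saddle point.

saddle point

The mixed partial ∂²J/∂s∂t is 0, so the Hessian at any point is diag(J_ss, J_tt) = diag(12(3s^2 - 6s - 4), 18(-2t + 5)).
At (2, 2): H = diag(-48, 18).
The eigenvalues have opposite signs, so H is indefinite: a saddle point.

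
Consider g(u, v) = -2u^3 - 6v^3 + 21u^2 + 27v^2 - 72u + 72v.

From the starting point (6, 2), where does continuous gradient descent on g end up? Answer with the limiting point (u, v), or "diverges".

g is separable, so gradient descent decouples: u follows -∂g/∂u, v follows -∂g/∂v.
∂g/∂u = -6(u - 4)(u - 3); at u=6 this is -36, so u increases.
∂g/∂v = -18(v - 4)(v + 1); at v=2 this is 108, so v decreases.
The u-coordinate has no critical point in that direction and runs off to infinity.

diverges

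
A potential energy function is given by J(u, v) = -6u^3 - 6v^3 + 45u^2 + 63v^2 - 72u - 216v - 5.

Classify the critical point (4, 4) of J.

The mixed partial ∂²J/∂u∂v is 0, so the Hessian at any point is diag(J_uu, J_vv) = diag(18(-2u + 5), 18(-2v + 7)).
At (4, 4): H = diag(-54, -18).
Both eigenvalues are negative, so H is negative definite: a local maximum.

local maximum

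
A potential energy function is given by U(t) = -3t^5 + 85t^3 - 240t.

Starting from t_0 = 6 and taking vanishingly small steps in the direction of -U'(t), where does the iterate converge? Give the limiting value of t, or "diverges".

U'(t) = -15(t - 4)(t - 1)(t + 1)(t + 4), so U'(6) = -10500.
Gradient descent moves in the -U' direction, i.e. t is increasing.
There is no critical point above t=6, and U' keeps the same sign, so the iterate runs off to +∞.

diverges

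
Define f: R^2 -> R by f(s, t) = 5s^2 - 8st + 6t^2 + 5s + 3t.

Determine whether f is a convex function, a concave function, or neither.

f is quadratic, so its Hessian is the constant matrix H = [[10, -8], [-8, 12]].
det(H) = 56, tr(H) = 22.
det(H) > 0 and tr(H) > 0, so H is positive definite everywhere: convex.

convex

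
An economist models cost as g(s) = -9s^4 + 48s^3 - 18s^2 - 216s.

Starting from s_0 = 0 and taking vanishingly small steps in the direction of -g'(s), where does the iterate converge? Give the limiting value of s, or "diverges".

g'(s) = -36(s - 3)(s - 2)(s + 1), so g'(0) = -216.
Gradient descent moves in the -g' direction, i.e. s is increasing.
The nearest critical point in that direction is s = 2, where g'' = 108 > 0 (a local minimum). The iterate converges there.

2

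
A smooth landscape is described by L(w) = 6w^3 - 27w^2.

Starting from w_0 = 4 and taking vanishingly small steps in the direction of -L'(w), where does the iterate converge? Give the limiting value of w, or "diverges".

3

L'(w) = 18w(w - 3), so L'(4) = 72.
Gradient descent moves in the -L' direction, i.e. w is decreasing.
The nearest critical point in that direction is w = 3, where L'' = 54 > 0 (a local minimum). The iterate converges there.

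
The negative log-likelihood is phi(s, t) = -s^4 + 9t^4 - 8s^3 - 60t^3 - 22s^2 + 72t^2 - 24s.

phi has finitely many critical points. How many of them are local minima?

phi separates as a function of s plus a function of t, so ∇phi=0 decouples.
∂phi/∂s = -4(s + 1)(s + 2)(s + 3) = 0 at s ∈ {-3, -2, -1}; ∂phi/∂t = 36t(t - 4)(t - 1) = 0 at t ∈ {0, 1, 4}.
The Hessian is diagonal: diag(phi_ss, phi_tt). Second derivatives: phi_ss(-3)=-8, phi_ss(-2)=4, phi_ss(-1)=-8; phi_tt(0)=144, phi_tt(1)=-108, phi_tt(4)=432.
Local minima occur where both diagonal entries positive: (-2, 0), (-2, 4). Count: 2.

2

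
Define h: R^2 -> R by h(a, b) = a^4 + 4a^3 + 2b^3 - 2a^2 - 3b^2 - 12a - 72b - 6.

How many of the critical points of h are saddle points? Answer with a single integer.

h separates as a function of a plus a function of b, so ∇h=0 decouples.
∂h/∂a = 4(a - 1)(a + 1)(a + 3) = 0 at a ∈ {-3, -1, 1}; ∂h/∂b = 6(b - 4)(b + 3) = 0 at b ∈ {-3, 4}.
The Hessian is diagonal: diag(h_aa, h_bb). Second derivatives: h_aa(-3)=32, h_aa(-1)=-16, h_aa(1)=32; h_bb(-3)=-42, h_bb(4)=42.
Saddle points occur where the two diagonal entries have opposite signs: (-3, -3), (-1, 4), (1, -3). Count: 3.

3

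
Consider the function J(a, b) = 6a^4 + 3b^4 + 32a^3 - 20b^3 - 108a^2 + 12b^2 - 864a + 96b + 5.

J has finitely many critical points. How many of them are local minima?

4

J separates as a function of a plus a function of b, so ∇J=0 decouples.
∂J/∂a = 24(a - 3)(a + 3)(a + 4) = 0 at a ∈ {-4, -3, 3}; ∂J/∂b = 12(b - 4)(b - 2)(b + 1) = 0 at b ∈ {-1, 2, 4}.
The Hessian is diagonal: diag(J_aa, J_bb). Second derivatives: J_aa(-4)=168, J_aa(-3)=-144, J_aa(3)=1008; J_bb(-1)=180, J_bb(2)=-72, J_bb(4)=120.
Local minima occur where both diagonal entries positive: (-4, -1), (-4, 4), (3, -1), (3, 4). Count: 4.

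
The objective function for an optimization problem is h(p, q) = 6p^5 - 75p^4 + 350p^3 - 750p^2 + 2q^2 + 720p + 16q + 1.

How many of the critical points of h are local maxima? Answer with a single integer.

0

h separates as a function of p plus a function of q, so ∇h=0 decouples.
∂h/∂p = 30(p - 4)(p - 3)(p - 2)(p - 1) = 0 at p ∈ {1, 2, 3, 4}; ∂h/∂q = 4(q + 4) = 0 at q ∈ {-4}.
The Hessian is diagonal: diag(h_pp, h_qq). Second derivatives: h_pp(1)=-180, h_pp(2)=60, h_pp(3)=-60, h_pp(4)=180; h_qq(-4)=4.
Local maxima occur where both diagonal entries negative: none. Count: 0.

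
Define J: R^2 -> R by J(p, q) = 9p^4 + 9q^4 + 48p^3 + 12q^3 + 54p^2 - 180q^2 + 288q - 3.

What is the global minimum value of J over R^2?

-2580

J(p,q) separates as A(p) + B(q) − 3, so its minimum is min A + min B − 3.
A'(p) = 36p(p + 1)(p + 3) vanishes at p ∈ {-3, -1, 0}; B'(q) = 36(q - 2)(q - 1)(q + 4) vanishes at q ∈ {-4, 1, 2}.
Local minima of A (where A''>0): A(-3)=-81, A(0)=0. Local minima of B: B(-4)=-2496, B(2)=96.
So the global minimum of J is A(-3) + B(-4) − 3 = -81 − 2496 − 3 = -2580, attained at (-3, -4).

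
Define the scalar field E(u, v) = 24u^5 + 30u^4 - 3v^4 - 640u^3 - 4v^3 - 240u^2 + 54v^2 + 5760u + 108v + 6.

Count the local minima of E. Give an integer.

E separates as a function of u plus a function of v, so ∇E=0 decouples.
∂E/∂u = 120(u - 3)(u - 2)(u + 2)(u + 4) = 0 at u ∈ {-4, -2, 2, 3}; ∂E/∂v = -12(v - 3)(v + 1)(v + 3) = 0 at v ∈ {-3, -1, 3}.
The Hessian is diagonal: diag(E_uu, E_vv). Second derivatives: E_uu(-4)=-10080, E_uu(-2)=4800, E_uu(2)=-2880, E_uu(3)=4200; E_vv(-3)=-144, E_vv(-1)=96, E_vv(3)=-288.
Local minima occur where both diagonal entries positive: (-2, -1), (3, -1). Count: 2.

2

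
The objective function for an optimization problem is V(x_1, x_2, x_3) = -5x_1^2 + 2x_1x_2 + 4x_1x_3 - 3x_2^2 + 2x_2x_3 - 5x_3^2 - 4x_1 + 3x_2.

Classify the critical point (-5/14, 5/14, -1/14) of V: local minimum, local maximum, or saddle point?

local maximum

The Hessian is constant: H = [[-10, 2, 4], [2, -6, 2], [4, 2, -10]].
Leading principal minors: Δ₁ = -10, Δ₂ = 56, Δ₃ = -392.
The minors alternate sign starting negative (−, +, −), so H is negative definite: a local maximum.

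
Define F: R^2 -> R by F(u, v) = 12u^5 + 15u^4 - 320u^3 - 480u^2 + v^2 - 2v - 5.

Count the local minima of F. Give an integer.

2

F separates as a function of u plus a function of v, so ∇F=0 decouples.
∂F/∂u = 60u(u - 4)(u + 1)(u + 4) = 0 at u ∈ {-4, -1, 0, 4}; ∂F/∂v = 2(v - 1) = 0 at v ∈ {1}.
The Hessian is diagonal: diag(F_uu, F_vv). Second derivatives: F_uu(-4)=-5760, F_uu(-1)=900, F_uu(0)=-960, F_uu(4)=9600; F_vv(1)=2.
Local minima occur where both diagonal entries positive: (-1, 1), (4, 1). Count: 2.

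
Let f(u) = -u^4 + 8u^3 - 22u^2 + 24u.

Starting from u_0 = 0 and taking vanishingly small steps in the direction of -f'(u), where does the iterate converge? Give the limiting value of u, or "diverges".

f'(u) = -4(u - 3)(u - 2)(u - 1), so f'(0) = 24.
Gradient descent moves in the -f' direction, i.e. u is decreasing.
There is no critical point below u=0, and f' keeps the same sign, so the iterate runs off to −∞.

diverges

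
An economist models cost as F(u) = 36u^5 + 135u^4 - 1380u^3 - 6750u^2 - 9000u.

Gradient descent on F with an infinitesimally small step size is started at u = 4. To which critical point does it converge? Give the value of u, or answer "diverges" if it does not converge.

5

F'(u) = 180(u - 5)(u + 1)(u + 2)(u + 5), so F'(4) = -48600.
Gradient descent moves in the -F' direction, i.e. u is increasing.
The nearest critical point in that direction is u = 5, where F'' = 75600 > 0 (a local minimum). The iterate converges there.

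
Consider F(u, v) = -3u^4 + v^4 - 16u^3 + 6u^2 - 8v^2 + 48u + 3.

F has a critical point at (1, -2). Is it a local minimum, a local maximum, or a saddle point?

saddle point

The mixed partial ∂²F/∂u∂v is 0, so the Hessian at any point is diag(F_uu, F_vv) = diag(12(-3u^2 - 8u + 1), 4(3v^2 - 4)).
At (1, -2): H = diag(-120, 32).
The eigenvalues have opposite signs, so H is indefinite: a saddle point.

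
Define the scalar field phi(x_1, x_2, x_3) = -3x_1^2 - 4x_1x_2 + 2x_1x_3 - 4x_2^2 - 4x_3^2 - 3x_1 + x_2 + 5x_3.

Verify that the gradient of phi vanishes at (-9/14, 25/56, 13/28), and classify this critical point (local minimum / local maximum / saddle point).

local maximum

∇phi = (-6x_1 - 4x_2 + 2x_3 - 3, -4x_1 - 8x_2 + 1, 2x_1 - 8x_3 + 5); substituting (-9/14, 25/56, 13/28) gives ∇phi = (0, 0, 0), so (-9/14, 25/56, 13/28) is indeed a critical point.
The Hessian is constant: H = [[-6, -4, 2], [-4, -8, 0], [2, 0, -8]].
Leading principal minors: Δ₁ = -6, Δ₂ = 32, Δ₃ = -224.
The minors alternate sign starting negative (−, +, −), so H is negative definite: a local maximum.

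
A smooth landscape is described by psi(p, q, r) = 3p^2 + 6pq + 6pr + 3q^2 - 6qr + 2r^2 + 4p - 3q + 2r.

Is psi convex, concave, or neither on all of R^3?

psi is quadratic, so its Hessian is the constant matrix H = [[6, 6, 6], [6, 6, -6], [6, -6, 4]].
Leading principal minors: 6, 0, -864.
Neither pattern holds ⇒ H is indefinite ⇒ neither convex nor concave.

neither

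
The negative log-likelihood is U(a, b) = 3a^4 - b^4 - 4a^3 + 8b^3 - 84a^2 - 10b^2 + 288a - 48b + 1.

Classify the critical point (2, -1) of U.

local maximum

The mixed partial ∂²U/∂a∂b is 0, so the Hessian at any point is diag(U_aa, U_bb) = diag(12(3a^2 - 2a - 14), 4(-3b^2 + 12b - 5)).
At (2, -1): H = diag(-72, -80).
Both eigenvalues are negative, so H is negative definite: a local maximum.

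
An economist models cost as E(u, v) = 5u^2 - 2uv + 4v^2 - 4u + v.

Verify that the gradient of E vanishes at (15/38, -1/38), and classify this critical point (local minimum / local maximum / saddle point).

local minimum

∇E = (10u - 2v - 4, -2u + 8v + 1); substituting (15/38, -1/38) gives ∇E = (0, 0), so (15/38, -1/38) is indeed a critical point.
The Hessian of E is constant: H = [[10, -2], [-2, 8]].
det(H) = 10·8 − (-2)² = 76.
det(H) > 0 and tr(H) = 18 > 0, so H is positive definite and the point is a local minimum.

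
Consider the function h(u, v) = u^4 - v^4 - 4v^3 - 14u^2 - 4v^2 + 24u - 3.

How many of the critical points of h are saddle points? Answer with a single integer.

5

h separates as a function of u plus a function of v, so ∇h=0 decouples.
∂h/∂u = 4(u - 2)(u - 1)(u + 3) = 0 at u ∈ {-3, 1, 2}; ∂h/∂v = -4v(v + 1)(v + 2) = 0 at v ∈ {-2, -1, 0}.
The Hessian is diagonal: diag(h_uu, h_vv). Second derivatives: h_uu(-3)=80, h_uu(1)=-16, h_uu(2)=20; h_vv(-2)=-8, h_vv(-1)=4, h_vv(0)=-8.
Saddle points occur where the two diagonal entries have opposite signs: (-3, -2), (-3, 0), (1, -1), (2, -2), (2, 0). Count: 5.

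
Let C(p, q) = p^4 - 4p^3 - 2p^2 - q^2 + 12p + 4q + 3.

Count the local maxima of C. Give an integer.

C separates as a function of p plus a function of q, so ∇C=0 decouples.
∂C/∂p = 4(p - 3)(p - 1)(p + 1) = 0 at p ∈ {-1, 1, 3}; ∂C/∂q = -2(q - 2) = 0 at q ∈ {2}.
The Hessian is diagonal: diag(C_pp, C_qq). Second derivatives: C_pp(-1)=32, C_pp(1)=-16, C_pp(3)=32; C_qq(2)=-2.
Local maxima occur where both diagonal entries negative: (1, 2). Count: 1.

1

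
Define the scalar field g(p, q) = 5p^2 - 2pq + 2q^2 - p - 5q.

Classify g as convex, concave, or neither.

g is quadratic, so its Hessian is the constant matrix H = [[10, -2], [-2, 4]].
det(H) = 36, tr(H) = 14.
det(H) > 0 and tr(H) > 0, so H is positive definite everywhere: convex.

convex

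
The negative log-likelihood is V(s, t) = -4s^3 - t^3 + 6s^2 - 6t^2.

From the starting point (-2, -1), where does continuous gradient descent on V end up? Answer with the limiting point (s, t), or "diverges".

(0, -4)

V is separable, so gradient descent decouples: s follows -∂V/∂s, t follows -∂V/∂t.
∂V/∂s = -12s(s - 1); at s=-2 this is -72, so s increases.
∂V/∂t = -3t(t + 4); at t=-1 this is 9, so t decreases.
s converges to its nearest critical value 0 (a local min of the s-part); t converges to -4. The iterate converges to (0, -4).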